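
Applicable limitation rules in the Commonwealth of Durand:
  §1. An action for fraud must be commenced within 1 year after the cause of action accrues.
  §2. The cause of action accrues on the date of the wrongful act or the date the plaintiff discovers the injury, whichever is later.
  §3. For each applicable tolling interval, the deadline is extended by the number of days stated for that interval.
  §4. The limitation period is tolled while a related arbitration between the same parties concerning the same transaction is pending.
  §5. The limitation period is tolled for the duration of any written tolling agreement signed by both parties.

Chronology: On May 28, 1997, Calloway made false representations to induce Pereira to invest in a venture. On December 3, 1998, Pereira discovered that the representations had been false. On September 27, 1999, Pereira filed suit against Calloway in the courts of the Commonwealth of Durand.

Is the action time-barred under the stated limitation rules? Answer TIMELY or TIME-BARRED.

Taking the later of the act (May 28, 1997) and discovery (December 3, 1998), the claim accrued on December 3, 1998.
Adding the 1 year base period to December 3, 1998 gives a deadline of December 3, 1999, before any tolling.
Pereira filed on September 27, 1999, before the December 3, 1999 deadline, so the action is timely.

TIMELY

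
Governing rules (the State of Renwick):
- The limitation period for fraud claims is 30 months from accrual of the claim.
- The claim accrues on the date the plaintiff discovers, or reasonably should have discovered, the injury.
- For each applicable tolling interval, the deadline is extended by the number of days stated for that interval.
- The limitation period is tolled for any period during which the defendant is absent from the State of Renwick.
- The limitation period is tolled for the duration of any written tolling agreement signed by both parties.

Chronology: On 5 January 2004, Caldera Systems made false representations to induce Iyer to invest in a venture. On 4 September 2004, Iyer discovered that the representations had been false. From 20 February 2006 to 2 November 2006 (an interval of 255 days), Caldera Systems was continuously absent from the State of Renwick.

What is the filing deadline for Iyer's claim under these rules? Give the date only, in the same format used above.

Accrual is tied to discovery, so the period began on 4 September 2004 rather than on 5 January 2004 when the act occurred.
30 months from 4 September 2004 is 4 March 2007.
The period was tolled for 255 days by the defendant's absence from the jurisdiction (20 February 2006 to 2 November 2006), pushing the deadline to 14 November 2007.

14 November 2007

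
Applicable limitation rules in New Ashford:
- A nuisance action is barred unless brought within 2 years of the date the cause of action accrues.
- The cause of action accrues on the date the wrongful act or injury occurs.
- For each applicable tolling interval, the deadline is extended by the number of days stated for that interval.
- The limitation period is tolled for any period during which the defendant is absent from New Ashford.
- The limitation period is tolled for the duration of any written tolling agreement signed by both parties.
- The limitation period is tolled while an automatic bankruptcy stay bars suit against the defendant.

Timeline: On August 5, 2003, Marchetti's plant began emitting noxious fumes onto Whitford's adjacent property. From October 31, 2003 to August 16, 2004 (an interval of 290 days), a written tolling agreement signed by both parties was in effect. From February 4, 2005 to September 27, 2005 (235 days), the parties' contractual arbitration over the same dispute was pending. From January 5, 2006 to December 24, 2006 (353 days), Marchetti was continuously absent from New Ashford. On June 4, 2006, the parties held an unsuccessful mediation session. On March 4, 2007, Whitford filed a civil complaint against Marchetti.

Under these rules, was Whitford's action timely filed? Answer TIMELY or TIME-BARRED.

The limitation period began to run on August 5, 2003.
The untolled deadline — 2 years after August 5, 2003 — is August 5, 2005.
The period was tolled for 290 days by the written tolling agreement (October 31, 2003 to August 16, 2004), pushing the deadline to May 22, 2006.
Because the defendant's absence from the jurisdiction ran from January 5, 2006 to December 24, 2006, the deadline is extended by 353 days to May 10, 2007.
No stated provision tolls the period for a pending arbitration, so the interval from February 4, 2005 to September 27, 2005 has no effect on the deadline.
None of the other events listed affects the running of the period under the stated rules.
The March 4, 2007 filing precedes the May 10, 2007 deadline; the claim is timely.

TIMELY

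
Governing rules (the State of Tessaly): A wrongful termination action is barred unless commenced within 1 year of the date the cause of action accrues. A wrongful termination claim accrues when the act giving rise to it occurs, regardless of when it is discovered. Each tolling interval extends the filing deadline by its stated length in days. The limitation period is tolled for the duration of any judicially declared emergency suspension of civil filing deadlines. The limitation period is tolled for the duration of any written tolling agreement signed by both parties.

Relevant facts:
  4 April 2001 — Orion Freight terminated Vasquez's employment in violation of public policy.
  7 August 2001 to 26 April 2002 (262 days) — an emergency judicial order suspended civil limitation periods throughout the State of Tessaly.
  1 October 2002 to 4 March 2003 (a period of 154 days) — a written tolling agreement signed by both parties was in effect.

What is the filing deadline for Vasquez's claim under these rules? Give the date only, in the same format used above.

The limitation period began to run on 4 April 2001.
Adding the 1 year base period to 4 April 2001 gives a deadline of 4 April 2002, before any tolling.
Because the emergency suspension of filing deadlines ran from 7 August 2001 to 26 April 2002, the deadline is extended by 262 days to 22 December 2002.
The period was tolled for 154 days by the written tolling agreement (1 October 2002 to 4 March 2003), pushing the deadline to 25 May 2003.

25 May 2003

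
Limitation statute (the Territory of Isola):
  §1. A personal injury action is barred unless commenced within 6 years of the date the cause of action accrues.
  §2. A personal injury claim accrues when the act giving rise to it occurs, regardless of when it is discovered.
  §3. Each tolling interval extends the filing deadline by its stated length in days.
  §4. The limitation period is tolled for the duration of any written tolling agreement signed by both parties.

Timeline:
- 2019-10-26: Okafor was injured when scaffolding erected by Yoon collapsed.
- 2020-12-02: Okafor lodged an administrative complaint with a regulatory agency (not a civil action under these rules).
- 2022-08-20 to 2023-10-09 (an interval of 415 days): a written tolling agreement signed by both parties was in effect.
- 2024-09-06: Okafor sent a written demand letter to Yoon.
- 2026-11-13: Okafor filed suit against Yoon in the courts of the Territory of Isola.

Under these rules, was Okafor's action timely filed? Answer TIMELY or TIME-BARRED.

TIMELY

The claim accrued on 2019-10-26, when the wrongful act occurred.
Adding the 6 years base period to 2019-10-26 gives a deadline of 2025-10-26, before any tolling.
The period was tolled for 415 days by the written tolling agreement (2022-08-20 to 2023-10-09), pushing the deadline to 2026-12-15.
Nothing else in the chronology tolls or restarts the period.
Okafor filed on 2026-11-13, before the 2026-12-15 deadline, so the action is timely.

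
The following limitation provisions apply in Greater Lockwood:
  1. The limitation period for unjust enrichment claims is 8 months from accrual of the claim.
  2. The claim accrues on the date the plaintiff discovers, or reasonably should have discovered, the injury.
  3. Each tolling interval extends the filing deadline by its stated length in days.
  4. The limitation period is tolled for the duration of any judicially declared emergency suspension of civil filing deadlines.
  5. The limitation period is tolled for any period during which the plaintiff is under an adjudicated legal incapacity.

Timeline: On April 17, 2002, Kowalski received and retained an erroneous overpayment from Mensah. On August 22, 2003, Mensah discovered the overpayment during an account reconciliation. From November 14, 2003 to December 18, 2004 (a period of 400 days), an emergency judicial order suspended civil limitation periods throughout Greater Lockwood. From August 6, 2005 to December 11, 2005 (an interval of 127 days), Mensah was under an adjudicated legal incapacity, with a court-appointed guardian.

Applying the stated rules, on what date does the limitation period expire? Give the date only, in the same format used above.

The claim did not accrue until Mensah discovered the injury on August 22, 2003; the April 17, 2002 act date does not start the clock under the stated rule.
The untolled deadline — 8 months after August 22, 2003 — is April 22, 2004.
The emergency suspension of filing deadlines from November 14, 2003 to December 18, 2004 tolled the period for 400 days, extending the deadline to May 27, 2005.
The plaintiff's legal incapacity from August 6, 2005 to December 11, 2005 began after the period had already run on May 27, 2005, so it has no tolling effect.

May 27, 2005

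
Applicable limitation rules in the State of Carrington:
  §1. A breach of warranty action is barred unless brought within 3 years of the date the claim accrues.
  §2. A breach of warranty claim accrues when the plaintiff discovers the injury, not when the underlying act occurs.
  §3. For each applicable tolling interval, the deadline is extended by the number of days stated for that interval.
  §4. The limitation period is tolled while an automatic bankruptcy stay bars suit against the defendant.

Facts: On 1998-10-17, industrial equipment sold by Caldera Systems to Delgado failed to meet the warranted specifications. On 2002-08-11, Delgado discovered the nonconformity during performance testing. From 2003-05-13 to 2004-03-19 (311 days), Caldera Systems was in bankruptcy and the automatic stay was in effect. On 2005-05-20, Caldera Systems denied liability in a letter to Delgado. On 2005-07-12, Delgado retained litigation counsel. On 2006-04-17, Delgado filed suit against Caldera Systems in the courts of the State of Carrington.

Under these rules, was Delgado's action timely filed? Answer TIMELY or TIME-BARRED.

TIMELY

Accrual is tied to discovery, so the period began on 2002-08-11 rather than on 1998-10-17 when the act occurred.
The untolled deadline — 3 years after 2002-08-11 — is 2005-08-11.
The period was tolled for 311 days by the automatic bankruptcy stay (2003-05-13 to 2004-03-19), pushing the deadline to 2006-06-18.
The other events in the timeline have no effect on the limitation period under the stated rules.
The 2006-04-17 filing precedes the 2006-06-18 deadline; the claim is timely.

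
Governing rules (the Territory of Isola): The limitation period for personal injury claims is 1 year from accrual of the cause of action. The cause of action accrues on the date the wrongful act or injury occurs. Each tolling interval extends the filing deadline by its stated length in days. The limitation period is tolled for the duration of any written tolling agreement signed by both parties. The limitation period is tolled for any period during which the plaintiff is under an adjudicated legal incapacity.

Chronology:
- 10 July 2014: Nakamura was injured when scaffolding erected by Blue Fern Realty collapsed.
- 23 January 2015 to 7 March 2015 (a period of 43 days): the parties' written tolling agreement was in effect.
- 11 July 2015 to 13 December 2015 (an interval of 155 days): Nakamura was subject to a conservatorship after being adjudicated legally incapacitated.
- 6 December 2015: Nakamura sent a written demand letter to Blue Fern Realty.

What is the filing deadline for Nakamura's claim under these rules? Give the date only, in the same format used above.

24 January 2016

The cause of action accrued on 10 July 2014, the date of the act.
Adding the 1 year base period to 10 July 2014 gives a deadline of 10 July 2015, before any tolling.
The written tolling agreement from 23 January 2015 to 7 March 2015 tolled the period for 43 days, extending the deadline to 22 August 2015.
The period was tolled for 155 days by the plaintiff's legal incapacity (11 July 2015 to 13 December 2015), pushing the deadline to 24 January 2016.
The other events in the timeline have no effect on the limitation period under the stated rules.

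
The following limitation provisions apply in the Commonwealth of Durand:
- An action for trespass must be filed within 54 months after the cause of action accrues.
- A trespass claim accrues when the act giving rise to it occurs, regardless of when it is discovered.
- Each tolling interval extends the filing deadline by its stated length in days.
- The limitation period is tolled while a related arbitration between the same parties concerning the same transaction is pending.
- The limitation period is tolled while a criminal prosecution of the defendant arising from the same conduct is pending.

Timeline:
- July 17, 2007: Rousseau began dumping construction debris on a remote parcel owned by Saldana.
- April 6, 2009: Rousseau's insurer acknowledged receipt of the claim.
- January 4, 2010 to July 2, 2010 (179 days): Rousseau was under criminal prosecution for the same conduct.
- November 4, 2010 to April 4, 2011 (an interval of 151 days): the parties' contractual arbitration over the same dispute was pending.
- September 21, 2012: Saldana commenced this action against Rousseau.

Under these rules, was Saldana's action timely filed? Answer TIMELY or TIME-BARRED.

TIMELY

The limitation period began to run on July 17, 2007.
The untolled deadline — 54 months after July 17, 2007 — is January 17, 2012.
The pending criminal prosecution from January 4, 2010 to July 2, 2010 tolled the period for 179 days, extending the deadline to July 14, 2012.
Because the pending related arbitration ran from November 4, 2010 to April 4, 2011, the deadline is extended by 151 days to December 12, 2012.
Nothing else in the chronology tolls or restarts the period.
Filing on September 21, 2012 beat the December 12, 2012 deadline — the action is timely.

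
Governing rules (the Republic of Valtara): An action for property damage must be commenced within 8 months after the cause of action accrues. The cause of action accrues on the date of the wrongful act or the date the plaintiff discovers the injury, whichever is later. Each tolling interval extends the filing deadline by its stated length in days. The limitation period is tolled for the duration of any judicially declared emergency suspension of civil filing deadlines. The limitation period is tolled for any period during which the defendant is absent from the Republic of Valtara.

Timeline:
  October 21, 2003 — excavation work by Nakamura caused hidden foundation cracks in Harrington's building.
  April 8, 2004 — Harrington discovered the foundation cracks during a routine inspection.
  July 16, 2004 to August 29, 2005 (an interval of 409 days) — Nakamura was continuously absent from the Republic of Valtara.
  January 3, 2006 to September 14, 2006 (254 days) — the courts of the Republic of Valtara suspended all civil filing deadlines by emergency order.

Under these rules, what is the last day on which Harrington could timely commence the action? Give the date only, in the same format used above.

The claim accrued on April 8, 2004 — the later of the October 21, 2003 act and the April 8, 2004 discovery.
8 months from April 8, 2004 is December 8, 2004.
The defendant's absence from the jurisdiction from July 16, 2004 to August 29, 2005 tolled the period for 409 days, extending the deadline to January 21, 2006.
The period was tolled for 254 days by the emergency suspension of filing deadlines (January 3, 2006 to September 14, 2006), pushing the deadline to October 2, 2006.

October 2, 2006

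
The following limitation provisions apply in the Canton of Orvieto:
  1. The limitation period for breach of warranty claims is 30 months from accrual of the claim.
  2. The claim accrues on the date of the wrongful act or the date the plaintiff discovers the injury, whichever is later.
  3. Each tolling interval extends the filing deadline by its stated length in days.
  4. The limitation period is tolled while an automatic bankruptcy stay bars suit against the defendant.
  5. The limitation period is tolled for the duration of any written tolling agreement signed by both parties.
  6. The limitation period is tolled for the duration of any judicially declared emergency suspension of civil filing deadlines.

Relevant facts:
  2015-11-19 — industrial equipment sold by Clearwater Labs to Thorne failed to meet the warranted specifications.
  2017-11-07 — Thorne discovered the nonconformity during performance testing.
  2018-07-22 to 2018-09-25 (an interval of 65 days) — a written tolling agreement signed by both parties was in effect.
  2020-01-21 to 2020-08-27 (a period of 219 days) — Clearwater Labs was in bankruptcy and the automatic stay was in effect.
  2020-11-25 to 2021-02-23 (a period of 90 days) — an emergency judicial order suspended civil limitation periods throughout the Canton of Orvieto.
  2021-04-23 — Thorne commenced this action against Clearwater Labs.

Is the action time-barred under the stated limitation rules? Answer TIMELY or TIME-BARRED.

TIMELY

The claim accrued on 2017-11-07 — the later of the 2015-11-19 act and the 2017-11-07 discovery.
Adding the 30 months base period to 2017-11-07 gives a deadline of 2020-05-07, before any tolling.
The written tolling agreement from 2018-07-22 to 2018-09-25 tolled the period for 65 days, extending the deadline to 2020-07-11.
The automatic bankruptcy stay from 2020-01-21 to 2020-08-27 tolled the period for 219 days, extending the deadline to 2021-02-15.
The emergency suspension of filing deadlines from 2020-11-25 to 2021-02-23 tolled the period for 90 days, extending the deadline to 2021-05-16.
The 2021-04-23 filing precedes the 2021-05-16 deadline; the claim is timely.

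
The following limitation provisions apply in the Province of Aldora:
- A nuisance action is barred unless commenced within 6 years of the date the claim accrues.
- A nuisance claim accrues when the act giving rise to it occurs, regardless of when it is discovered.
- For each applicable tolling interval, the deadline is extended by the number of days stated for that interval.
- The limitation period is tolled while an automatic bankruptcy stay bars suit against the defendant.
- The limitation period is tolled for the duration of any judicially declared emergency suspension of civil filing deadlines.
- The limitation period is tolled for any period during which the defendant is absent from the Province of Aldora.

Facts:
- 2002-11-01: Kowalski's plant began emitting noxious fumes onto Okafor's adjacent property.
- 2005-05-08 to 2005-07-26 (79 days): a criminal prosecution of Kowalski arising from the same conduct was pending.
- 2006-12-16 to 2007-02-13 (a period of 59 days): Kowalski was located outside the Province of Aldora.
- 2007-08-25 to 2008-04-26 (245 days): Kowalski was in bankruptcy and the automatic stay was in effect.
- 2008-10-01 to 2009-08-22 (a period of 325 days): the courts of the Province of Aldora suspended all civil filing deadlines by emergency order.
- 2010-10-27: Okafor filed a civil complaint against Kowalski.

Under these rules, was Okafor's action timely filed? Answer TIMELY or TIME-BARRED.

The limitation period began to run on 2002-11-01.
The untolled deadline — 6 years after 2002-11-01 — is 2008-11-01.
The period was tolled for 59 days by the defendant's absence from the jurisdiction (2006-12-16 to 2007-02-13), pushing the deadline to 2008-12-30.
The period was tolled for 245 days by the automatic bankruptcy stay (2007-08-25 to 2008-04-26), pushing the deadline to 2009-09-01.
The period was tolled for 325 days by the emergency suspension of filing deadlines (2008-10-01 to 2009-08-22), pushing the deadline to 2010-07-23.
Although a criminal prosecution ran from 2005-05-08 to 2005-07-26, the stated rules do not make that a tolling event, so it is disregarded.
The 2010-10-27 filing falls after the 2010-07-23 deadline; the claim is time-barred.

TIME-BARRED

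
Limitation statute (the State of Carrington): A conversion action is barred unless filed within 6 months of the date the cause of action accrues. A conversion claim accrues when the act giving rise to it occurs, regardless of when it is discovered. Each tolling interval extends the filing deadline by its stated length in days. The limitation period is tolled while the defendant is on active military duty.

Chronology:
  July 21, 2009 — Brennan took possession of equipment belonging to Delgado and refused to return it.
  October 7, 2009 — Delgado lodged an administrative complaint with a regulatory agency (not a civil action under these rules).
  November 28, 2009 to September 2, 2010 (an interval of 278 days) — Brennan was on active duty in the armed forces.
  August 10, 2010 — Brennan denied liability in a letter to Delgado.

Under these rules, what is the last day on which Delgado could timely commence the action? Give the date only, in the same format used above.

The claim accrued on July 21, 2009, when the wrongful act occurred.
Adding the 6 months base period to July 21, 2009 gives a deadline of January 21, 2010, before any tolling.
The period was tolled for 278 days by the defendant's active military service (November 28, 2009 to September 2, 2010), pushing the deadline to October 26, 2010.
None of the other events listed affects the running of the period under the stated rules.

October 26, 2010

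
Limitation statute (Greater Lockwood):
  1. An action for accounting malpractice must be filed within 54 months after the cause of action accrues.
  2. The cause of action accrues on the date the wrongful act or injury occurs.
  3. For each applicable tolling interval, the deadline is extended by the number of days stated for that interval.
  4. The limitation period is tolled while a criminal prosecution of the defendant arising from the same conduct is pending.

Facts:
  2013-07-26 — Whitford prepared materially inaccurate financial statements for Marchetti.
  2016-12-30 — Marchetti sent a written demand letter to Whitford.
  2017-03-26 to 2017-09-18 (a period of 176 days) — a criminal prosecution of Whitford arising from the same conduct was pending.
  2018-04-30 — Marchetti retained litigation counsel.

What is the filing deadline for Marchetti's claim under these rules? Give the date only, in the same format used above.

The claim accrued on 2013-07-26, when the wrongful act occurred.
54 months from 2013-07-26 is 2018-01-26.
The pending criminal prosecution from 2017-03-26 to 2017-09-18 tolled the period for 176 days, extending the deadline to 2018-07-21.
Nothing else in the chronology tolls or restarts the period.

2018-07-21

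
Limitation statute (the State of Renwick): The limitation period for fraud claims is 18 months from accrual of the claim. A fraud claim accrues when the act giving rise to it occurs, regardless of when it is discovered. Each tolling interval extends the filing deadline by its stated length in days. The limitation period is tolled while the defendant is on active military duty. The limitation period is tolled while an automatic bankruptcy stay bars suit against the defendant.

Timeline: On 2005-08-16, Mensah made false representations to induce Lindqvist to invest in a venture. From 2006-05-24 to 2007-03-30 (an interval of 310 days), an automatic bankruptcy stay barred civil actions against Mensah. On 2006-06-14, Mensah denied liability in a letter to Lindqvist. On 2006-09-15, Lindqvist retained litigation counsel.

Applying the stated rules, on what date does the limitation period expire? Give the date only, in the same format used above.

The claim accrued on 2005-08-16, the date of the act.
18 months from 2005-08-16 is 2007-02-16.
The automatic bankruptcy stay from 2006-05-24 to 2007-03-30 tolled the period for 310 days, extending the deadline to 2007-12-23.
Nothing else in the chronology tolls or restarts the period.

2007-12-23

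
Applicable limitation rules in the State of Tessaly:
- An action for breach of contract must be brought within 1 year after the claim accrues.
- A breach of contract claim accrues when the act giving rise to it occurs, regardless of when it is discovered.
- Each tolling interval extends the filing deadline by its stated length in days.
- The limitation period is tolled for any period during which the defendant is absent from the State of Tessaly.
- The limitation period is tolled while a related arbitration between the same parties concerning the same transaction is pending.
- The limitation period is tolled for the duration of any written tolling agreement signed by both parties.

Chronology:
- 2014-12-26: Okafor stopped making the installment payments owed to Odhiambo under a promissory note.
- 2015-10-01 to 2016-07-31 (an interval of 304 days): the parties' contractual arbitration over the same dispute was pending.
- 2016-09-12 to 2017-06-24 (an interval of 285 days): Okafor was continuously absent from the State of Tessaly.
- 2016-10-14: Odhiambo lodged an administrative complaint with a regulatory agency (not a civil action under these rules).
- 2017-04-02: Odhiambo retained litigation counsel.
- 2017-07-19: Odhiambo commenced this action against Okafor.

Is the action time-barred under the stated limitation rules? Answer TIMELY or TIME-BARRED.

The limitation period began to run on 2014-12-26.
The untolled deadline — 1 year after 2014-12-26 — is 2015-12-26.
The period was tolled for 304 days by the pending related arbitration (2015-10-01 to 2016-07-31), pushing the deadline to 2016-10-25.
The period was tolled for 285 days by the defendant's absence from the jurisdiction (2016-09-12 to 2017-06-24), pushing the deadline to 2017-08-06.
None of the other events listed affects the running of the period under the stated rules.
Filing on 2017-07-19 beat the 2017-08-06 deadline — the action is timely.

TIMELY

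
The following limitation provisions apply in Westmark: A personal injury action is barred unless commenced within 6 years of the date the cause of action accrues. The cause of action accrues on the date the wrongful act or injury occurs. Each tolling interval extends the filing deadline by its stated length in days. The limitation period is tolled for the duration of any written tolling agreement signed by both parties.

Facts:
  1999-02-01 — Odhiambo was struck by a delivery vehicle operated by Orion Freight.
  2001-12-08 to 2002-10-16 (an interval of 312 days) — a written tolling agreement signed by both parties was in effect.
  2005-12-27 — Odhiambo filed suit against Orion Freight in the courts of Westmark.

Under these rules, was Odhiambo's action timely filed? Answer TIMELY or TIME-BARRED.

The cause of action accrued on 1999-02-01, the date of the act.
Adding the 6 years base period to 1999-02-01 gives a deadline of 2005-02-01, before any tolling.
The written tolling agreement from 2001-12-08 to 2002-10-16 tolled the period for 312 days, extending the deadline to 2005-12-10.
Odhiambo filed on 2005-12-27, after the 2005-12-10 deadline, so the action is time-barred.

TIME-BARRED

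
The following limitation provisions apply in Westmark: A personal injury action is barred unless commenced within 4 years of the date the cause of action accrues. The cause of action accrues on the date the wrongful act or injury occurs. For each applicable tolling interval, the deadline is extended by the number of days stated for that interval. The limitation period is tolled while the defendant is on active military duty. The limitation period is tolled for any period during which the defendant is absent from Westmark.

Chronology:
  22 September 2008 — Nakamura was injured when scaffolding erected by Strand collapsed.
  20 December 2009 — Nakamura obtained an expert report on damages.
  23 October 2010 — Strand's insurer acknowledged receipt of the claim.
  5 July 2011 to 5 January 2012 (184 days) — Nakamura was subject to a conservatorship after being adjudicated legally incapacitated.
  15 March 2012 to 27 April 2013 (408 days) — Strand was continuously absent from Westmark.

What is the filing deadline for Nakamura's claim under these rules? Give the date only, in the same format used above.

4 November 2013

The limitation period began to run on 22 September 2008.
Adding the 4 years base period to 22 September 2008 gives a deadline of 22 September 2012, before any tolling.
The defendant's absence from the jurisdiction from 15 March 2012 to 27 April 2013 tolled the period for 408 days, extending the deadline to 4 November 2013.
Although the plaintiff's incapacity ran from 5 July 2011 to 5 January 2012, the stated rules do not make that a tolling event, so it is disregarded.
The other events in the timeline have no effect on the limitation period under the stated rules.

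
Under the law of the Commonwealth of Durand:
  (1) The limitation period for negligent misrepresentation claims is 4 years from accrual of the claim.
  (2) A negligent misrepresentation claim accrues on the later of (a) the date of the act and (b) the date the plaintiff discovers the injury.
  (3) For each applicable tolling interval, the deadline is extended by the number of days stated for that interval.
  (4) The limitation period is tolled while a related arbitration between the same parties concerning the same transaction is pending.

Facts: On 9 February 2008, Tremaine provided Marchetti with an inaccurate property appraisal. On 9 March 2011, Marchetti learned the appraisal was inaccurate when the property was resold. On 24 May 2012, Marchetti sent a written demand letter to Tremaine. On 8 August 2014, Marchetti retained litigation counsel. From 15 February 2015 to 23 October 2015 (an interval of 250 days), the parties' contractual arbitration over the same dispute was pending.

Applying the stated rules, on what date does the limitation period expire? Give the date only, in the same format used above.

The claim accrued on 9 March 2011 — the later of the 9 February 2008 act and the 9 March 2011 discovery.
The untolled deadline — 4 years after 9 March 2011 — is 9 March 2015.
The period was tolled for 250 days by the pending related arbitration (15 February 2015 to 23 October 2015), pushing the deadline to 14 November 2015.
Nothing else in the chronology tolls or restarts the period.

14 November 2015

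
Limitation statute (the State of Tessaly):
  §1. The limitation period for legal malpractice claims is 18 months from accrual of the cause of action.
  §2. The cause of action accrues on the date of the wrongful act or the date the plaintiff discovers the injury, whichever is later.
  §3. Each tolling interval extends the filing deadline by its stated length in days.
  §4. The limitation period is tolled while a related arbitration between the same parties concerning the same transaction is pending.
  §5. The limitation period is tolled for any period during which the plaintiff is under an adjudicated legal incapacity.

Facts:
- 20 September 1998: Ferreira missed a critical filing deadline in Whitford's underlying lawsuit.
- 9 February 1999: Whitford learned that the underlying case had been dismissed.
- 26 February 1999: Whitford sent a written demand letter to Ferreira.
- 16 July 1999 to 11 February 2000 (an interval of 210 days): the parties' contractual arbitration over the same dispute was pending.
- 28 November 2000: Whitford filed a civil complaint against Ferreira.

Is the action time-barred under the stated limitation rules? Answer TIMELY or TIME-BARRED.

The claim accrued on 9 February 1999 — the later of the 20 September 1998 act and the 9 February 1999 discovery.
Adding the 18 months base period to 9 February 1999 gives a deadline of 9 August 2000, before any tolling.
Because the pending related arbitration ran from 16 July 1999 to 11 February 2000, the deadline is extended by 210 days to 7 March 2001.
The other events in the timeline have no effect on the limitation period under the stated rules.
The 28 November 2000 filing precedes the 7 March 2001 deadline; the claim is timely.

TIMELY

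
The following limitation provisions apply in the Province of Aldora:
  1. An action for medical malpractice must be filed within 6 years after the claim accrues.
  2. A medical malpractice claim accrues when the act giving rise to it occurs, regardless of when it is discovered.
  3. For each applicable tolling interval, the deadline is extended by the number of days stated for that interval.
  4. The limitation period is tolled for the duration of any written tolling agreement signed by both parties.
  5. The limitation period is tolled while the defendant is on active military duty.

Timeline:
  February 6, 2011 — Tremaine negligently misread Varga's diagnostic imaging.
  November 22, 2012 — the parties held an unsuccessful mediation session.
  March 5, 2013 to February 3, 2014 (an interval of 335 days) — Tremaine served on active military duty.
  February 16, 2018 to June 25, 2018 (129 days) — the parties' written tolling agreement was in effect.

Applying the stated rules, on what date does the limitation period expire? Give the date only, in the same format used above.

January 7, 2018

The claim accrued on February 6, 2011, the date of the act.
6 years from February 6, 2011 is February 6, 2017.
The defendant's active military service from March 5, 2013 to February 3, 2014 tolled the period for 335 days, extending the deadline to January 7, 2018.
The written tolling agreement from February 16, 2018 to June 25, 2018 began after the period had already run on January 7, 2018, so it has no tolling effect.
None of the other events listed affects the running of the period under the stated rules.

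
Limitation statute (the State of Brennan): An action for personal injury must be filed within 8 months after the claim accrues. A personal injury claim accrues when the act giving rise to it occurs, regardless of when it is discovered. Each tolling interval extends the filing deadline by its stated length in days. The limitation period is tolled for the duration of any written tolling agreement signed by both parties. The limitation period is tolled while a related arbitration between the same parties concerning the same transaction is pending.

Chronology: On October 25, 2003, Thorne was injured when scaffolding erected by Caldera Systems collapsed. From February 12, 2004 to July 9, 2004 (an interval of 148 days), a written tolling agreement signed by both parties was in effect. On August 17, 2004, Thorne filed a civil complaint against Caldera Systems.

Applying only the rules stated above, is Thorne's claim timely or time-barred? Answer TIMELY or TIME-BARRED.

The claim accrued on October 25, 2003, when the wrongful act occurred.
8 months from October 25, 2003 is June 25, 2004.
The written tolling agreement from February 12, 2004 to July 9, 2004 tolled the period for 148 days, extending the deadline to November 20, 2004.
Thorne filed on August 17, 2004, before the November 20, 2004 deadline, so the action is timely.

TIMELY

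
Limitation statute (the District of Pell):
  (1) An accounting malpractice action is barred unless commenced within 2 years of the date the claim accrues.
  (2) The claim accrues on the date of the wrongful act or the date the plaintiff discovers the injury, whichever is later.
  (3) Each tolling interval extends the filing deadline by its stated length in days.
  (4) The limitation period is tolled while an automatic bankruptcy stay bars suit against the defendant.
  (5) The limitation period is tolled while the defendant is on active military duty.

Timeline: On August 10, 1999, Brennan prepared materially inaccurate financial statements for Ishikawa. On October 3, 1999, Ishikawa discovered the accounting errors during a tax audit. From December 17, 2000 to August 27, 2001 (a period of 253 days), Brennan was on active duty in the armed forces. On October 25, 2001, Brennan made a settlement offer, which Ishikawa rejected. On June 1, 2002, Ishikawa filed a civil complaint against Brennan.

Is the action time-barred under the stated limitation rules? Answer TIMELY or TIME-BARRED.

TIMELY

Taking the later of the act (August 10, 1999) and discovery (October 3, 1999), the claim accrued on October 3, 1999.
Adding the 2 years base period to October 3, 1999 gives a deadline of October 3, 2001, before any tolling.
The period was tolled for 253 days by the defendant's active military service (December 17, 2000 to August 27, 2001), pushing the deadline to June 13, 2002.
None of the other events listed affects the running of the period under the stated rules.
Ishikawa filed on June 1, 2002, before the June 13, 2002 deadline, so the action is timely.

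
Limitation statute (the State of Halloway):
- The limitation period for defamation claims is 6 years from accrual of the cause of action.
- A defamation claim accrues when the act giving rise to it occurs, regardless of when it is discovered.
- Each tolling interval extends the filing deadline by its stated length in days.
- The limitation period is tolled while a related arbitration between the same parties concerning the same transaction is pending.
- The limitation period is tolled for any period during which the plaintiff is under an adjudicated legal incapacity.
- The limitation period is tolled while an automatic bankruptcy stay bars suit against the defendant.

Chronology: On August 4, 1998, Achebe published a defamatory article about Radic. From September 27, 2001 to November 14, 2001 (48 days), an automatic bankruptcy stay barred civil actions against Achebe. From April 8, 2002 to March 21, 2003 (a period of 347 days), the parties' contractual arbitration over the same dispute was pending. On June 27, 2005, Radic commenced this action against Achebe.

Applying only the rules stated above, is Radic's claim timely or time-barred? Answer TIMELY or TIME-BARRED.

TIMELY

The cause of action accrued on August 4, 1998, the date of the act.
Adding the 6 years base period to August 4, 1998 gives a deadline of August 4, 2004, before any tolling.
Because the automatic bankruptcy stay ran from September 27, 2001 to November 14, 2001, the deadline is extended by 48 days to September 21, 2004.
The period was tolled for 347 days by the pending related arbitration (April 8, 2002 to March 21, 2003), pushing the deadline to September 3, 2005.
Radic filed on June 27, 2005, before the September 3, 2005 deadline, so the action is timely.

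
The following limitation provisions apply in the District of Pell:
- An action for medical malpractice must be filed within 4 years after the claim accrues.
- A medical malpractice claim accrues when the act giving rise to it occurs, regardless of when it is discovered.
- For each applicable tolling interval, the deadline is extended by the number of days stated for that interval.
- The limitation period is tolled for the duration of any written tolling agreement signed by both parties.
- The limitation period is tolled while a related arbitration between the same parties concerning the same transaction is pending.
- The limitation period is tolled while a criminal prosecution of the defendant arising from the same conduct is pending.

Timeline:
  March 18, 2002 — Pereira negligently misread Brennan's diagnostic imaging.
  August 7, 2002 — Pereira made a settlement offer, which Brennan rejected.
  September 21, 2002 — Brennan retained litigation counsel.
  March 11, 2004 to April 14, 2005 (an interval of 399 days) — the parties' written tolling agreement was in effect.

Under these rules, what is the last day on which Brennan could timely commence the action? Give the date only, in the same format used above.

April 21, 2007

The limitation period began to run on March 18, 2002.
The untolled deadline — 4 years after March 18, 2002 — is March 18, 2006.
The period was tolled for 399 days by the written tolling agreement (March 11, 2004 to April 14, 2005), pushing the deadline to April 21, 2007.
None of the other events listed affects the running of the period under the stated rules.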